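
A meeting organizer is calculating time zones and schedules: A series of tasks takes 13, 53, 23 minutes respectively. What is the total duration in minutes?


Durations: 13, 53, 23
Running sum: 13
+ 53 = 66
+ 23 = 89
Total duration: 89 minutes
That is 1 hours and 29 minutes

89


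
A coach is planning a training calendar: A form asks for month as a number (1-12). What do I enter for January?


Calendar month order:
1. January <--
2. February
January is month number 1

1


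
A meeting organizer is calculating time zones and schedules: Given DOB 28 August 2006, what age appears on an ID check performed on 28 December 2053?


Birth: 2006-08-28
Reference: 2053-12-28
Year difference: 2053 - 2006 = 47
Has birthday (08-28) occurred by 12-28? Yes
Age in full years: 47

47


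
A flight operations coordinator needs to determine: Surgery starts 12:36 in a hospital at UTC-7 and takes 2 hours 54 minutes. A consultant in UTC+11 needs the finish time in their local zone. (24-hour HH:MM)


Start: 12:36 in UTC-7
Step 1 - add duration:
  minutes: 36 + 54 = 90 (carry 1h)
  hours: 12 + 2 + 1 = 15
  end in UTC-7: 15:30
Step 2 - convert UTC-7 -> UTC+11:
  offset difference: 11 - (-7) = 18 hours
  15 + (18) = 33 -> mod 24 = 9
Result: 09:30 in UTC+11

09:30


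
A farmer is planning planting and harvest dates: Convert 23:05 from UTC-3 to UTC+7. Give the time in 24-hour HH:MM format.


Local time: 23:05 at UTC-3 (offset -3h)
Target zone: UTC+7 (offset 7h)
Difference: 7 - (-3) = 10 hours
Calculation: 23 + (10) = 33
Wraparound: (33) mod 24 = 9
Result: 09:05

09:05


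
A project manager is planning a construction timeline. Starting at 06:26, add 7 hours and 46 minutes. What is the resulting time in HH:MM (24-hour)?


Start time: 06:26
Adding: 7 hours 46 minutes
Minutes: 26 + 46 = 72
Minute overflow: 72 >= 60, so carry 1 hour, minutes = 12
Hours: 6 + 7 + 1 = 14
Result: 14:12

14:12


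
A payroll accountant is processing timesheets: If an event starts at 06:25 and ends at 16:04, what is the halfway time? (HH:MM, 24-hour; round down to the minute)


Start time: 06:25 = 385 minutes from midnight
End time: 16:04 = 964 minutes from midnight
Sum: 385 + 964 = 1349
Midpoint: 1349 / 2 = 674 minutes
Convert: 674 / 60 = 11 hours, 14 minutes
Result: 11:14

11:14


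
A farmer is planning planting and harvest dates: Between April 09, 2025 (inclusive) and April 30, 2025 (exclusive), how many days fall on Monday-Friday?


Start: 2025-04-09 (Wednesday)
End (exclusive): 2025-04-30 (Wednesday)
Total calendar days: 21
Full weeks: 21 // 7 = 3 -> 15 weekdays
Remaining 0 days starting on Wednesday:
Total business days: 15 + 0 = 15

15


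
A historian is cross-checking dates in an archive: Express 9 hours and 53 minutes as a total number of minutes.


Hours: 9
Extra minutes: 53
Minutes per hour: 60
Hours to minutes: 9 x 60 = 540
Total: 540 + 53 = 593

593


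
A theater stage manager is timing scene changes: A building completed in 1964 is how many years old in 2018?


Birth year: 1964
Current year: 2018
Age = current year - birth year
Age = 2018 - 1964 = 54

54


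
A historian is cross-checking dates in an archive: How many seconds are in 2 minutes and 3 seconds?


Minutes: 2
Extra seconds: 3
Seconds per minute: 60
Minutes to seconds: 2 x 60 = 120
Total: 120 + 3 = 123

123


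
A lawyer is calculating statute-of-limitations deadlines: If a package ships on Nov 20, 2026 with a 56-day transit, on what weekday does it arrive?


Start: 2026-11-20 (Friday)
Step 1 - find target date: add 56 days
  2026-11-20 + 56 days = 2027-01-15
Step 2 - day of week:
  56 mod 7 = 0
  Friday + 0 days -> Friday
Result: Friday (2027-01-15)

Friday


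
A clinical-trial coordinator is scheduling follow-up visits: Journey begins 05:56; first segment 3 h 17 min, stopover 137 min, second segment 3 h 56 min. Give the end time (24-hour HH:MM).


Depart: 05:56
Leg 1: +197 min -> 09:13
Layover: +137 min -> 11:30
Leg 2: +236 min -> 15:26
Total travel: 570 minutes = 9h 30m
Arrival: 15:26

15:26


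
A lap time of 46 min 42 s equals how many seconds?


Minutes: 46
Seconds: 42
Convert minutes to seconds: 46 x 60 = 2760
Add remaining seconds: 2760 + 42 = 2802

2802


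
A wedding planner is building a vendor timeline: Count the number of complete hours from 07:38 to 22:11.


Start: 07:38
End: 22:11
Hour difference: 22 - 7 = 15 hours
Minute difference: 11 - 38 = -27 minutes
Total minutes: 873
Complete hours: 873 / 60 = 14 (remainder 33)

14


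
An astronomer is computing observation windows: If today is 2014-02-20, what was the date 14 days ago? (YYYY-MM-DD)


Start: 2014-02-20
Subtracting 14 days
Days already passed in February: 20
Result: 2014-02-06

2014-02-06


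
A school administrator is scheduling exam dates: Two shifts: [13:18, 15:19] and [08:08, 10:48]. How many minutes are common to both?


Interval A: [798, 919] minutes from midnight
Interval B: [488, 648] minutes from midnight
Overlap start = max(798, 488) = 798
Overlap end = min(919, 648) = 648
End <= start, so the intervals do not overlap: 0 minutes

0


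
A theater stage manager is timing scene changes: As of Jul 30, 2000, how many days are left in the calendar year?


Start: July 30, 2000
End: December 31, 2000
Days left in July: 1
August: 31
September: 30
October: 31
November: 30
... plus remaining months
Sum of remaining months: 153
Total: 1 + 153 = 154

154


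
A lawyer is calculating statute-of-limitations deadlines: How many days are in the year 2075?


Year: 2075
Check leap year rules:
Divisible by 4? No
2075 is not a leap year
Days: 365

365


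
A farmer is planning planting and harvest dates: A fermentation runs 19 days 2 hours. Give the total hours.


Days: 19
Extra hours: 2
Hours per day: 24
Days to hours: 19 x 24 = 456
Total: 456 + 2 = 458

458


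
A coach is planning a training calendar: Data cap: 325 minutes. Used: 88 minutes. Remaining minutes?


Total budget: 325 minutes
Time used: 88 minutes
Remaining: 325 - 88 = 237 minutes
Percent used: 27.1%
Percent remaining: 72.9%

237


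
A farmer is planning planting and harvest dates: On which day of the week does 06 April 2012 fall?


Date: 2012-04-06
January 1, 2012 is a Sunday
Day of year: 97
Offset from Jan 1: 96 days
96 mod 7 = 5
Result: Friday

Friday


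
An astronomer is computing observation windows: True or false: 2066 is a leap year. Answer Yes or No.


Year: 2066
Divisible by 4? 2066 / 4 = 516.5 -> No
Not divisible by 4, so NOT a leap year

No


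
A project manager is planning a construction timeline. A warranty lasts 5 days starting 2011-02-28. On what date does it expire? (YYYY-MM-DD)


Start: 2011-02-28
Adding 5 days
Days remaining in February: 0
After February: 5 days still to add
March 2011 has 31 days, need 5
Result: 2011-03-05

2011-03-05


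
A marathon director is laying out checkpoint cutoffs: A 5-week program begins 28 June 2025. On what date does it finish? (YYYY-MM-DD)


Start: 2025-06-28
Weeks to add: 5
Convert to days: 5 x 7 = 35 days
Add 35 days to 2025-06-28
Result: 2025-08-02

2025-08-02


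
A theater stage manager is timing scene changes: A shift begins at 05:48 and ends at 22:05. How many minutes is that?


Start time: 05:48 = 348 minutes from midnight
End time: 22:05 = 1325 minutes from midnight
Difference: 1325 - 348 = 977 minutes
That is 16 hours and 17 minutes

977


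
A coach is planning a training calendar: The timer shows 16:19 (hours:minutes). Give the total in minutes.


Hours: 16
Minutes: 19
Convert hours to minutes: 16 x 60 = 960
Add remaining minutes: 960 + 19 = 979

979


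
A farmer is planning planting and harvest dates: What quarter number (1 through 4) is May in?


Month: May (month 5)
Q1: January-March (months 1-3)
Q2: April-June (months 4-6)
Q3: July-September (months 7-9)
Q4: October-December (months 10-12)
Month 5 falls in Q2

2


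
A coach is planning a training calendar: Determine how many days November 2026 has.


Month: November
Year: 2026
November is a 30-day month
Total: 30 days

30


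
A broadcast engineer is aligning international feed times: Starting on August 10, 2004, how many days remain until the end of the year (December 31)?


Start: August 10, 2004
End: December 31, 2004
Days left in August: 21
September: 30
October: 31
November: 30
December: 31
Sum of remaining months: 122
Total: 21 + 122 = 143

143


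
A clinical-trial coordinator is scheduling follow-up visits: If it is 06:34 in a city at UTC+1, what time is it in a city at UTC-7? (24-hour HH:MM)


Local time: 06:34 at UTC+1 (offset 1h)
Target zone: UTC-7 (offset -7h)
Difference: -7 - (1) = -8 hours
Calculation: 6 + (-8) = -2
Wraparound: (-2) mod 24 = 22
Result: 22:34

22:34


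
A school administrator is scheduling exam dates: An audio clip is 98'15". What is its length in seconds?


Minutes: 98
Seconds: 15
Convert minutes to seconds: 98 x 60 = 5880
Add remaining seconds: 5880 + 15 = 5895

5895


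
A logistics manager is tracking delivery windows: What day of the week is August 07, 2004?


Date: 2004-08-07
January 1, 2004 is a Thursday
Day of year: 220
Offset from Jan 1: 219 days
219 mod 7 = 2
Result: Saturday

Saturday


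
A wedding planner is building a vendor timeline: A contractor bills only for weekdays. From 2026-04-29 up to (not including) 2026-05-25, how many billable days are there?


Start: 2026-04-29 (Wednesday)
End (exclusive): 2026-05-25 (Monday)
Total calendar days: 26
Full weeks: 26 // 7 = 3 -> 15 weekdays
Remaining 5 days starting on Wednesday:
  Wed(w), Thu(w), Fri(w), Sat(-), Sun(-) -> 3 weekdays
Total business days: 15 + 3 = 18

18


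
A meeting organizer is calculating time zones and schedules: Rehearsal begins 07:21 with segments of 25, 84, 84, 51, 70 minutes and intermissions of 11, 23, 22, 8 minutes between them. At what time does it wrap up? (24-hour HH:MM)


Start: 07:21 = 441 min from midnight
  after task 1 (25 min): 07:46
  after break (11 min): 07:57
  after task 2 (84 min): 09:21
  after break (23 min): 09:44
  after task 3 (84 min): 11:08
  after break (22 min): 11:30
  after task 4 (51 min): 12:21
  after break (8 min): 12:29
  after task 5 (70 min): 13:39
Total elapsed: 378 minutes
End time: 13:39

13:39


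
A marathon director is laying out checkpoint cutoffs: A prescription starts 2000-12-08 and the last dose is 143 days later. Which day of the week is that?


Start: 2000-12-08 (Friday)
Step 1 - find target date: add 143 days
  2000-12-08 + 143 days = 2001-04-30
Step 2 - day of week:
  143 mod 7 = 3
  Friday + 3 days -> Monday
Result: Monday (2001-04-30)

Monday


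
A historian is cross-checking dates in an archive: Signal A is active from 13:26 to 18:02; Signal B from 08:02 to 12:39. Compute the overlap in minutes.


Interval A: [806, 1082] minutes from midnight
Interval B: [482, 759] minutes from midnight
Overlap start = max(806, 482) = 806
Overlap end = min(1082, 759) = 759
End <= start, so the intervals do not overlap: 0 minutes

0


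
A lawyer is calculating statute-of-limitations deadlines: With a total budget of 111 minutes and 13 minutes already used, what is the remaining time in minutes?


Total budget: 111 minutes
Time used: 13 minutes
Remaining: 111 - 13 = 98 minutes
Percent used: 11.7%
Percent remaining: 88.3%

98


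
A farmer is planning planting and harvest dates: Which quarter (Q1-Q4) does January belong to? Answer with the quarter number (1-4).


Month: January (month 1)
Q1: January-March (months 1-3)
Q2: April-June (months 4-6)
Q3: July-September (months 7-9)
Q4: October-December (months 10-12)
Month 1 falls in Q1

1


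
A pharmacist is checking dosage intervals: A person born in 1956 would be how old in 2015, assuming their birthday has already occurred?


Birth year: 1956
Current year: 2015
Age = current year - birth year
Age = 2015 - 1956 = 59

59


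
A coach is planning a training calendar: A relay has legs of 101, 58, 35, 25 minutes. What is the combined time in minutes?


Durations: 101, 58, 35, 25
Running sum: 101
+ 58 = 159
+ 35 = 194
+ 25 = 219
Total duration: 219 minutes
That is 3 hours and 39 minutes

219


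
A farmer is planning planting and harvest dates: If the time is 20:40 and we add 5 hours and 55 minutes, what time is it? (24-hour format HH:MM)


Start time: 20:40
Adding: 5 hours 55 minutes
Minutes: 40 + 55 = 95
Minute overflow: 95 >= 60, so carry 1 hour, minutes = 35
Hours: 20 + 5 + 1 = 26
Hour wraparound: 26 mod 24 = 2
Result: 02:35

02:35


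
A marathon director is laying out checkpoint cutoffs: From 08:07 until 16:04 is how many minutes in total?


Start time: 08:07 = 487 minutes from midnight
End time: 16:04 = 964 minutes from midnight
Difference: 964 - 487 = 477 minutes
That is 7 hours and 57 minutes

477


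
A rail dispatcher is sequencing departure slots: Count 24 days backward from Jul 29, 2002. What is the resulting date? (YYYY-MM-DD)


Start: 2002-07-29
Subtracting 24 days
Days already passed in July: 29
Result: 2002-07-05

2002-07-05


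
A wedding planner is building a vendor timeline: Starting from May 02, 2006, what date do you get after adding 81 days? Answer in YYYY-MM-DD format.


Start: 2006-05-02
Adding 81 days
Days remaining in May: 29
After May: 52 days still to add
June 2006: 30 days, 22 remaining
July 2006 has 31 days, need 22
Result: 2006-07-22

2006-07-22


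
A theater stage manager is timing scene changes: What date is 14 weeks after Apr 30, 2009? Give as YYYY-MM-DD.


Start: 2009-04-30
Weeks to add: 14
Convert to days: 14 x 7 = 98 days
Add 98 days to 2009-04-30
Result: 2009-08-06

2009-08-06


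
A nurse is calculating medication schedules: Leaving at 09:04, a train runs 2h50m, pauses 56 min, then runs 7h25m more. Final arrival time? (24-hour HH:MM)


Depart: 09:04
Leg 1: +170 min -> 11:54
Layover: +56 min -> 12:50
Leg 2: +445 min -> 20:15
Total travel: 671 minutes = 11h 11m
Arrival: 20:15

20:15


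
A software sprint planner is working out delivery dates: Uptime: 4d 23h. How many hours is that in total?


Days: 4
Extra hours: 23
Hours per day: 24
Days to hours: 4 x 24 = 96
Total: 96 + 23 = 119

119


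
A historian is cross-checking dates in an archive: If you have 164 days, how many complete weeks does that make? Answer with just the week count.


Total days: 164
Days per week: 7
Division: 164 / 7 = 23 remainder 3
Complete weeks: 23
Remaining days: 3

23


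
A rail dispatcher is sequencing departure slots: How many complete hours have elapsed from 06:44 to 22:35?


Start: 06:44
End: 22:35
Hour difference: 22 - 6 = 16 hours
Minute difference: 35 - 44 = -9 minutes
Total minutes: 951
Complete hours: 951 / 60 = 15 (remainder 51)

15


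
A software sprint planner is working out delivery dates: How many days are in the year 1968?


Year: 1968
Check leap year rules:
Divisible by 4? Yes
Divisible by 100? No
1968 is a leap year
Days: 366

366


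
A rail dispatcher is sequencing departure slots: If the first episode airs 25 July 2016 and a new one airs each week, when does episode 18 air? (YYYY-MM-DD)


First occurrence: 2016-07-25 (occurrence 1)
Each occurrence is 7 days after the previous.
Occurrence 18 is 17 weeks after the first.
17 weeks = 119 days
2016-07-25 + 119 days = 2016-11-21

2016-11-21


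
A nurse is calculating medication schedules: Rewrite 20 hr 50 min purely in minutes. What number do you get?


Hours: 20
Extra minutes: 50
Minutes per hour: 60
Hours to minutes: 20 x 60 = 1200
Total: 1200 + 50 = 1250

1250


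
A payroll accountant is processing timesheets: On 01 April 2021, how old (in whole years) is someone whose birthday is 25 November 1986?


Birth: 1986-11-25
Reference: 2021-04-01
Year difference: 2021 - 1986 = 35
Has birthday (11-25) occurred by 04-01? No
Birthday not yet reached this year -> subtract 1
Age in full years: 34

34


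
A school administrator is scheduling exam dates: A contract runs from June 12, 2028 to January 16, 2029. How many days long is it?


Start date: 2028-06-12
End date: 2029-01-16
Jun 2028: +19 days
Jul 2028: +31 days
Aug 2028: +31 days
... (5 more months)
Total: 218 days

218


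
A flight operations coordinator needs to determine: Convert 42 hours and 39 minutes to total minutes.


Hours: 42
Minutes: 39
Convert hours to minutes: 42 x 60 = 2520
Add remaining minutes: 2520 + 39 = 2559

2559


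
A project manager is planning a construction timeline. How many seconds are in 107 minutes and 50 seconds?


Minutes: 107
Extra seconds: 50
Seconds per minute: 60
Minutes to seconds: 107 x 60 = 6420
Total: 6420 + 50 = 6470

6470


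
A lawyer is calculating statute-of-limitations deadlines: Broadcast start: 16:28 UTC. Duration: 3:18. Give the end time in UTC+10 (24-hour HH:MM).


Start: 16:28 in UTC
Step 1 - add duration:
  minutes: 28 + 18 = 46
  hours: 16 + 3 + 0 = 19
  end in UTC: 19:46
Step 2 - convert UTC -> UTC+10:
  offset difference: 10 - (0) = 10 hours
  19 + (10) = 29 -> mod 24 = 5
Result: 05:46 in UTC+10

05:46


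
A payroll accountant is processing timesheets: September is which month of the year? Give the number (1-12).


Calendar month order:
8. August
9. September <--
10. October
September is month number 9

9


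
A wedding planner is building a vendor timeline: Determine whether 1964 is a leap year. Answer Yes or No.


Year: 1964
Divisible by 4? 1964 / 4 = 491.0 -> Yes
Divisible by 100? 1964 / 100 = 19.64 -> No
Divisible by 4 but not 100, so it IS a leap year

Yes


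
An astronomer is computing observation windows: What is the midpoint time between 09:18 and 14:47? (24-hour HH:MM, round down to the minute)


Start time: 09:18 = 558 minutes from midnight
End time: 14:47 = 887 minutes from midnight
Sum: 558 + 887 = 1445
Midpoint: 1445 / 2 = 722 minutes
Convert: 722 / 60 = 12 hours, 2 minutes
Result: 12:02

12:02


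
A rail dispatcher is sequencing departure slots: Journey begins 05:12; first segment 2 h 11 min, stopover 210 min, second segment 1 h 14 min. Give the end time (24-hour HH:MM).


Depart: 05:12
Leg 1: +131 min -> 07:23
Layover: +210 min -> 10:53
Leg 2: +74 min -> 12:07
Total travel: 415 minutes = 6h 55m
Arrival: 12:07

12:07


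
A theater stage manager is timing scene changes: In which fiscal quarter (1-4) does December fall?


Month: December (month 12)
Q1: January-March (months 1-3)
Q2: April-June (months 4-6)
Q3: July-September (months 7-9)
Q4: October-December (months 10-12)
Month 12 falls in Q4

4


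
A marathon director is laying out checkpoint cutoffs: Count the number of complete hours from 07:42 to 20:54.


Start: 07:42
End: 20:54
Hour difference: 20 - 7 = 13 hours
Minute difference: 54 - 42 = 12 minutes
Total minutes: 792
Complete hours: 792 / 60 = 13 (remainder 12)

13


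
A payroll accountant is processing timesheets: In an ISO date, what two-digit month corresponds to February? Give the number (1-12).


Calendar month order:
1. January
2. February <--
3. March
February is month number 2

2


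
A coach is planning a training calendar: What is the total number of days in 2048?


Year: 2048
Check leap year rules:
Divisible by 4? Yes
Divisible by 100? No
2048 is a leap year
Days: 366

366


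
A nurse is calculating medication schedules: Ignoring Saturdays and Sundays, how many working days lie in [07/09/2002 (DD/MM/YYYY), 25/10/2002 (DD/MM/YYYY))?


Start: 2002-09-07 (Saturday)
End (exclusive): 2002-10-25 (Friday)
Total calendar days: 48
Full weeks: 48 // 7 = 6 -> 30 weekdays
Remaining 6 days starting on Saturday:
  Sat(-), Sun(-), Mon(w), Tue(w), Wed(w), Thu(w) -> 4 weekdays
Total business days: 30 + 4 = 34

34


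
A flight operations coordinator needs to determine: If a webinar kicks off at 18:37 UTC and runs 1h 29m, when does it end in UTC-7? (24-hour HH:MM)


Start: 18:37 in UTC
Step 1 - add duration:
  minutes: 37 + 29 = 66 (carry 1h)
  hours: 18 + 1 + 1 = 20
  end in UTC: 20:06
Step 2 - convert UTC -> UTC-7:
  offset difference: -7 - (0) = -7 hours
  20 + (-7) = 13 -> mod 24 = 13
Result: 13:06 in UTC-7

13:06


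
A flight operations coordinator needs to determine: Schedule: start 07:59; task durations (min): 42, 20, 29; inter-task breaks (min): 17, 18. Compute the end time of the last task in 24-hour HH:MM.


Start: 07:59 = 479 min from midnight
  after task 1 (42 min): 08:41
  after break (17 min): 08:58
  after task 2 (20 min): 09:18
  after break (18 min): 09:36
  after task 3 (29 min): 10:05
Total elapsed: 126 minutes
End time: 10:05

10:05


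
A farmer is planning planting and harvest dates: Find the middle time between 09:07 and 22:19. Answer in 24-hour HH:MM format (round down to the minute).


Start time: 09:07 = 547 minutes from midnight
End time: 22:19 = 1339 minutes from midnight
Sum: 547 + 1339 = 1886
Midpoint: 1886 / 2 = 943 minutes
Convert: 943 / 60 = 15 hours, 43 minutes
Result: 15:43

15:43


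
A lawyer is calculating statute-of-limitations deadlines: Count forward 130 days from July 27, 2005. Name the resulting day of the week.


Start: 2005-07-27 (Wednesday)
Step 1 - find target date: add 130 days
  2005-07-27 + 130 days = 2005-12-04
Step 2 - day of week:
  130 mod 7 = 4
  Wednesday + 4 days -> Sunday
Result: Sunday (2005-12-04)

Sunday


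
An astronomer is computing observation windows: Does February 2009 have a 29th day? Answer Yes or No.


Year: 2009
Divisible by 4? 2009 / 4 = 502.25 -> No
Not divisible by 4, so NOT a leap year

No


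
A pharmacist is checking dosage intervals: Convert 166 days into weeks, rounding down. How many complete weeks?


Total days: 166
Days per week: 7
Division: 166 / 7 = 23 remainder 5
Complete weeks: 23
Remaining days: 5

23


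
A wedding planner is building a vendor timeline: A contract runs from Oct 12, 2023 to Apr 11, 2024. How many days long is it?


Start date: 2023-10-12
End date: 2024-04-11
Oct 2023: +20 days
Nov 2023: +30 days
Dec 2023: +31 days
... (4 more months)
Total: 182 days

182


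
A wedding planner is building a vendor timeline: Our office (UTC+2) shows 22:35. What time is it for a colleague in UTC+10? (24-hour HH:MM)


Local time: 22:35 at UTC+2 (offset 2h)
Target zone: UTC+10 (offset 10h)
Difference: 10 - (2) = 8 hours
Calculation: 22 + (8) = 30
Wraparound: (30) mod 24 = 6
Result: 06:35

06:35


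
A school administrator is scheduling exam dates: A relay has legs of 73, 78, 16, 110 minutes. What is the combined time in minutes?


Durations: 73, 78, 16, 110
Running sum: 73
+ 78 = 151
+ 16 = 167
+ 110 = 277
Total duration: 277 minutes
That is 4 hours and 37 minutes

277


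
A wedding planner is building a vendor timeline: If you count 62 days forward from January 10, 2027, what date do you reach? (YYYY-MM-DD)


Start: 2027-01-10
Adding 62 days
Days remaining in January: 21
After January: 41 days still to add
February 2027: 28 days, 13 remaining
March 2027 has 31 days, need 13
Result: 2027-03-13

2027-03-13


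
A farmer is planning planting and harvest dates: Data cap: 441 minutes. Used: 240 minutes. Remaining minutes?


Total budget: 441 minutes
Time used: 240 minutes
Remaining: 441 - 240 = 201 minutes
Percent used: 54.4%
Percent remaining: 45.6%

201


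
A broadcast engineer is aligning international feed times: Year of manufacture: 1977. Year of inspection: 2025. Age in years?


Birth year: 1977
Current year: 2025
Age = current year - birth year
Age = 2025 - 1977 = 48

48


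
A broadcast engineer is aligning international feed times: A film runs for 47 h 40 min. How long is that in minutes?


Hours: 47
Minutes: 40
Convert hours to minutes: 47 x 60 = 2820
Add remaining minutes: 2820 + 40 = 2860

2860


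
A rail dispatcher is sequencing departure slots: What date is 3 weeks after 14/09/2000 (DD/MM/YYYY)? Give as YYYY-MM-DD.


Start: 2000-09-14
Weeks to add: 3
Convert to days: 3 x 7 = 21 days
Add 21 days to 2000-09-14
Result: 2000-10-05

2000-10-05


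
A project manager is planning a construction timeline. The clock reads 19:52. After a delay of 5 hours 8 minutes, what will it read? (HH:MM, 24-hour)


Start time: 19:52
Adding: 5 hours 8 minutes
Minutes: 52 + 8 = 60
Minute overflow: 60 >= 60, so carry 1 hour, minutes = 0
Hours: 19 + 5 + 1 = 25
Hour wraparound: 25 mod 24 = 1
Result: 01:00

01:00


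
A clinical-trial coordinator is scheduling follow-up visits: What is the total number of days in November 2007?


Month: November
Year: 2007
November is a 30-day month
Total: 30 days

30


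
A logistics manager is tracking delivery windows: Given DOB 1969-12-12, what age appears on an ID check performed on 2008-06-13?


Birth: 1969-12-12
Reference: 2008-06-13
Year difference: 2008 - 1969 = 39
Has birthday (12-12) occurred by 06-13? No
Birthday not yet reached this year -> subtract 1
Age in full years: 38

38


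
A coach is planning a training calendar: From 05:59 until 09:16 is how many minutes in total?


Start time: 05:59 = 359 minutes from midnight
End time: 09:16 = 556 minutes from midnight
Difference: 556 - 359 = 197 minutes
That is 3 hours and 17 minutes

197


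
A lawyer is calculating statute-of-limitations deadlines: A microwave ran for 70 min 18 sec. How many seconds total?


Minutes: 70
Extra seconds: 18
Seconds per minute: 60
Minutes to seconds: 70 x 60 = 4200
Total: 4200 + 18 = 4218

4218


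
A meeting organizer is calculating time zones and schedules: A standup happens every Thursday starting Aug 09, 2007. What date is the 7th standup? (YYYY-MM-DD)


First occurrence: 2007-08-09 (occurrence 1)
Each occurrence is 7 days after the previous.
Occurrence 7 is 6 weeks after the first.
6 weeks = 42 days
2007-08-09 + 42 days = 2007-09-20

2007-09-20


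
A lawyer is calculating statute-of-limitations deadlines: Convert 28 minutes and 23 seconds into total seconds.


Minutes: 28
Seconds: 23
Convert minutes to seconds: 28 x 60 = 1680
Add remaining seconds: 1680 + 23 = 1703

1703


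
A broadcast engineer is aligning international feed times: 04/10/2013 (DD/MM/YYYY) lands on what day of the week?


Date: 2013-10-04
January 1, 2013 is a Tuesday
Day of year: 277
Offset from Jan 1: 276 days
276 mod 7 = 3
Result: Friday

Friday


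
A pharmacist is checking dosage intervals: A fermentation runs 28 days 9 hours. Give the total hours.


Days: 28
Extra hours: 9
Hours per day: 24
Days to hours: 28 x 24 = 672
Total: 672 + 9 = 681

681


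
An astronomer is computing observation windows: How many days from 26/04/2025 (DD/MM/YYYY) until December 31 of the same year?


Start: April 26, 2025
End: December 31, 2025
Days left in April: 4
May: 31
June: 30
July: 31
August: 31
... plus remaining months
Sum of remaining months: 245
Total: 4 + 245 = 249

249


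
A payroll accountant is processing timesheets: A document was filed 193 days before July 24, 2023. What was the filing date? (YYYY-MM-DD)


Start: 2023-07-24
Subtracting 193 days
Days already passed in July: 24
After going back through July: 169 more days to subtract
June 2023: 30 days, 139 remaining
May 2023: 31 days, 108 remaining
April 2023: 30 days, 78 remaining
March 2023: 31 days, 47 remaining
Result: 2023-01-12

2023-01-12


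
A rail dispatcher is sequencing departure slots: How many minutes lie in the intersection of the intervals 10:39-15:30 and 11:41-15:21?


Interval A: [639, 930] minutes from midnight
Interval B: [701, 921] minutes from midnight
Overlap start = max(639, 701) = 701
Overlap end = min(930, 921) = 921
Overlap = 921 - 701 = 220 minutes

220


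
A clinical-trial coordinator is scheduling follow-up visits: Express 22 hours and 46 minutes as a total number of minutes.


Hours: 22
Extra minutes: 46
Minutes per hour: 60
Hours to minutes: 22 x 60 = 1320
Total: 1320 + 46 = 1366

1366


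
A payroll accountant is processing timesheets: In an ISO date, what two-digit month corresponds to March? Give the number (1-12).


Calendar month order:
2. February
3. March <--
4. April
March is month number 3

3


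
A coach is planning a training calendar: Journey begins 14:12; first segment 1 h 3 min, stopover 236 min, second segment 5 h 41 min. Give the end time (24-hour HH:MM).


Depart: 14:12
Leg 1: +63 min -> 15:15
Layover: +236 min -> 19:11
Leg 2: +341 min -> 00:52
Total travel: 640 minutes = 10h 40m
Arrival: 00:52

00:52


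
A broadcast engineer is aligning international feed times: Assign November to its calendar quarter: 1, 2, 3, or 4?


Month: November (month 11)
Q1: January-March (months 1-3)
Q2: April-June (months 4-6)
Q3: July-September (months 7-9)
Q4: October-December (months 10-12)
Month 11 falls in Q4

4


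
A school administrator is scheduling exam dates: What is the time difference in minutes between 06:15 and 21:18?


Start time: 06:15 = 375 minutes from midnight
End time: 21:18 = 1278 minutes from midnight
Difference: 1278 - 375 = 903 minutes
That is 15 hours and 3 minutes

903


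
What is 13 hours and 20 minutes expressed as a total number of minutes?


Hours: 13
Minutes: 20
Convert hours to minutes: 13 x 60 = 780
Add remaining minutes: 780 + 20 = 800

800


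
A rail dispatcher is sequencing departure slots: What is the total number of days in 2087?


Year: 2087
Check leap year rules:
Divisible by 4? No
2087 is not a leap year
Days: 365

365


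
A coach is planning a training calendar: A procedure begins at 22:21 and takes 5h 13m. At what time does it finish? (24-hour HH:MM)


Start time: 22:21
Adding: 5 hours 13 minutes
Minutes: 21 + 13 = 34
Hours: 22 + 5 + 0 = 27
Hour wraparound: 27 mod 24 = 3
Result: 03:34

03:34


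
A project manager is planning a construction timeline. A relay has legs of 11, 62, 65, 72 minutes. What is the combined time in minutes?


Durations: 11, 62, 65, 72
Running sum: 11
+ 62 = 73
+ 65 = 138
+ 72 = 210
Total duration: 210 minutes
That is 3 hours and 30 minutes

210


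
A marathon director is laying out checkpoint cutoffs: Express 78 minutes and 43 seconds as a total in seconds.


Minutes: 78
Seconds: 43
Convert minutes to seconds: 78 x 60 = 4680
Add remaining seconds: 4680 + 43 = 4723

4723


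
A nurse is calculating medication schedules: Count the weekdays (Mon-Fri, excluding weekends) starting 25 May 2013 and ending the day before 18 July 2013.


Start: 2013-05-25 (Saturday)
End (exclusive): 2013-07-18 (Thursday)
Total calendar days: 54
Full weeks: 54 // 7 = 7 -> 35 weekdays
Remaining 5 days starting on Saturday:
  Sat(-), Sun(-), Mon(w), Tue(w), Wed(w) -> 3 weekdays
Total business days: 35 + 3 = 38

38


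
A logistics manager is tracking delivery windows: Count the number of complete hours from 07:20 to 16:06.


Start: 07:20
End: 16:06
Hour difference: 16 - 7 = 9 hours
Minute difference: 6 - 20 = -14 minutes
Total minutes: 526
Complete hours: 526 / 60 = 8 (remainder 46)

8


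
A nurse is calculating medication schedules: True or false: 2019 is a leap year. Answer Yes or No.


Year: 2019
Divisible by 4? 2019 / 4 = 504.75 -> No
Not divisible by 4, so NOT a leap year

No


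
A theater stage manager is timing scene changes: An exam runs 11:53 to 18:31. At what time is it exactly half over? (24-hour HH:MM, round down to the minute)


Start time: 11:53 = 713 minutes from midnight
End time: 18:31 = 1111 minutes from midnight
Sum: 713 + 1111 = 1824
Midpoint: 1824 / 2 = 912 minutes
Convert: 912 / 60 = 15 hours, 12 minutes
Result: 15:12

15:12


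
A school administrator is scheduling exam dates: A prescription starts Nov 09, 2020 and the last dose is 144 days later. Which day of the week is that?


Start: 2020-11-09 (Monday)
Step 1 - find target date: add 144 days
  2020-11-09 + 144 days = 2021-04-02
Step 2 - day of week:
  144 mod 7 = 4
  Monday + 4 days -> Friday
Result: Friday (2021-04-02)

Friday


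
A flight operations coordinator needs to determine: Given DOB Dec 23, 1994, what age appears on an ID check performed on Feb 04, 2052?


Birth: 1994-12-23
Reference: 2052-02-04
Year difference: 2052 - 1994 = 58
Has birthday (12-23) occurred by 02-04? No
Birthday not yet reached this year -> subtract 1
Age in full years: 57

57


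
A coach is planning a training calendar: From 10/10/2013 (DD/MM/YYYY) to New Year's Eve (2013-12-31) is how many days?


Start: October 10, 2013
End: December 31, 2013
Days left in October: 21
November: 30
December: 31
Sum of remaining months: 61
Total: 21 + 61 = 82

82


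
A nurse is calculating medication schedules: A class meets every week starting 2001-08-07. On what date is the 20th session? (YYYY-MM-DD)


First occurrence: 2001-08-07 (occurrence 1)
Each occurrence is 7 days after the previous.
Occurrence 20 is 19 weeks after the first.
19 weeks = 133 days
2001-08-07 + 133 days = 2001-12-18

2001-12-18


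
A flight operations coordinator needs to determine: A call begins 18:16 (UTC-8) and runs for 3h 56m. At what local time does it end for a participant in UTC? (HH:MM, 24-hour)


Start: 18:16 in UTC-8
Step 1 - add duration:
  minutes: 16 + 56 = 72 (carry 1h)
  hours: 18 + 3 + 1 = 22
  end in UTC-8: 22:12
Step 2 - convert UTC-8 -> UTC:
  offset difference: 0 - (-8) = 8 hours
  22 + (8) = 30 -> mod 24 = 6
Result: 06:12 in UTC

06:12


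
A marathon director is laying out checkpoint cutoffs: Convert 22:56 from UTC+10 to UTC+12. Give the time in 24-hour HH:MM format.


Local time: 22:56 at UTC+10 (offset 10h)
Target zone: UTC+12 (offset 12h)
Difference: 12 - (10) = 2 hours
Calculation: 22 + (2) = 24
Wraparound: (24) mod 24 = 0
Result: 00:56

00:56


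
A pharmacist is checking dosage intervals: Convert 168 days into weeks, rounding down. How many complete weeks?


Total days: 168
Days per week: 7
Division: 168 / 7 = 24 remainder 0
Complete weeks: 24
Remaining days: 0

24


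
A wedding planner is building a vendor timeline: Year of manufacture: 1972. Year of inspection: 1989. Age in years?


Birth year: 1972
Current year: 1989
Age = current year - birth year
Age = 1989 - 1972 = 17

17


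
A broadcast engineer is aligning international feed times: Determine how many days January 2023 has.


Month: January
Year: 2023
January is a 31-day month
Total: 31 days

31


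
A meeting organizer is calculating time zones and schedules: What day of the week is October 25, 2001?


Date: 2001-10-25
January 1, 2001 is a Monday
Day of year: 298
Offset from Jan 1: 297 days
297 mod 7 = 3
Result: Thursday

Thursday


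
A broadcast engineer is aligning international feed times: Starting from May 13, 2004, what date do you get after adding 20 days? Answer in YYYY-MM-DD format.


Start: 2004-05-13
Adding 20 days
Days remaining in May: 18
After May: 2 days still to add
June 2004 has 30 days, need 2
Result: 2004-06-02

2004-06-02


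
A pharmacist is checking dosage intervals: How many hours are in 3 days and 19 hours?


Days: 3
Extra hours: 19
Hours per day: 24
Days to hours: 3 x 24 = 72
Total: 72 + 19 = 91

91


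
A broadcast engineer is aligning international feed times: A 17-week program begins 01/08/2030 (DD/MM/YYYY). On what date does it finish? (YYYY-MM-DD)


Start: 2030-08-01
Weeks to add: 17
Convert to days: 17 x 7 = 119 days
Add 119 days to 2030-08-01
Result: 2030-11-28

2030-11-28


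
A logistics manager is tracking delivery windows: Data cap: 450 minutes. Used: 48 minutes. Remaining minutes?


Total budget: 450 minutes
Time used: 48 minutes
Remaining: 450 - 48 = 402 minutes
Percent used: 10.7%
Percent remaining: 89.3%

402


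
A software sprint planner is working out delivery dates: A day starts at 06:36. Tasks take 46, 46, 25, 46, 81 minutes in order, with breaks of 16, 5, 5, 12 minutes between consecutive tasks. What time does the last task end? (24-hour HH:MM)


Start: 06:36 = 396 min from midnight
  after task 1 (46 min): 07:22
  after break (16 min): 07:38
  after task 2 (46 min): 08:24
  after break (5 min): 08:29
  after task 3 (25 min): 08:54
  after break (5 min): 08:59
  after task 4 (46 min): 09:45
  after break (12 min): 09:57
  after task 5 (81 min): 11:18
Total elapsed: 282 minutes
End time: 11:18

11:18


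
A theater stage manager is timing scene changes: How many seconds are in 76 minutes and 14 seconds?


Minutes: 76
Extra seconds: 14
Seconds per minute: 60
Minutes to seconds: 76 x 60 = 4560
Total: 4560 + 14 = 4574

4574


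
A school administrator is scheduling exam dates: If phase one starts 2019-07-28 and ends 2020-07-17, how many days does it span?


Start date: 2019-07-28
End date: 2020-07-17
Jul 2019: +4 days
Aug 2019: +31 days
Sep 2019: +30 days
... (10 more months)
Total: 355 days

355


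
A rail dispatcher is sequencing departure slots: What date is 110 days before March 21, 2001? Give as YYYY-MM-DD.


Start: 2001-03-21
Subtracting 110 days
Days already passed in March: 21
After going back through March: 89 more days to subtract
February 2001: 28 days, 61 remaining
January 2001: 31 days, 30 remaining
December 2000 has 31 days, need 30
Result: 2000-12-01

2000-12-01


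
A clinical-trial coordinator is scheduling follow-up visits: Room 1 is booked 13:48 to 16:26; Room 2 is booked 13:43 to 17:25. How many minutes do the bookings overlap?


Interval A: [828, 986] minutes from midnight
Interval B: [823, 1045] minutes from midnight
Overlap start = max(828, 823) = 828
Overlap end = min(986, 1045) = 986
Overlap = 986 - 828 = 158 minutes

158


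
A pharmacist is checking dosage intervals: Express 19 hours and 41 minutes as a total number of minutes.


Hours: 19
Extra minutes: 41
Minutes per hour: 60
Hours to minutes: 19 x 60 = 1140
Total: 1140 + 41 = 1181

1181


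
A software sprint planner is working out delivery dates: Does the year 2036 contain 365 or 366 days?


Year: 2036
Check leap year rules:
Divisible by 4? Yes
Divisible by 100? No
2036 is a leap year
Days: 366

366


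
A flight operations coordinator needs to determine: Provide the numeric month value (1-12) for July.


Calendar month order:
6. June
7. July <--
8. August
July is month number 7

7


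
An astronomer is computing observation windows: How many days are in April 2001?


Month: April
Year: 2001
April is a 30-day month
Total: 30 days

30


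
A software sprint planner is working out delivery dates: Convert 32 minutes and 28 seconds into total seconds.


Minutes: 32
Seconds: 28
Convert minutes to seconds: 32 x 60 = 1920
Add remaining seconds: 1920 + 28 = 1948

1948


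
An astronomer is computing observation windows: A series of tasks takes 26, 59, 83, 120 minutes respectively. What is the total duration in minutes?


Durations: 26, 59, 83, 120
Running sum: 26
+ 59 = 85
+ 83 = 168
+ 120 = 288
Total duration: 288 minutes
That is 4 hours and 48 minutes

288


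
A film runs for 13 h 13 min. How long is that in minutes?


Hours: 13
Minutes: 13
Convert hours to minutes: 13 x 60 = 780
Add remaining minutes: 780 + 13 = 793

793


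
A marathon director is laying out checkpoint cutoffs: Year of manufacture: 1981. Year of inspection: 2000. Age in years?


Birth year: 1981
Current year: 2000
Age = current year - birth year
Age = 2000 - 1981 = 19

19


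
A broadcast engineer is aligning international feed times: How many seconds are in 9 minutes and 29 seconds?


Minutes: 9
Extra seconds: 29
Seconds per minute: 60
Minutes to seconds: 9 x 60 = 540
Total: 540 + 29 = 569

569


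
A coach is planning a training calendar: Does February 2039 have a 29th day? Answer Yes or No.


Year: 2039
Divisible by 4? 2039 / 4 = 509.75 -> No
Not divisible by 4, so NOT a leap year

No


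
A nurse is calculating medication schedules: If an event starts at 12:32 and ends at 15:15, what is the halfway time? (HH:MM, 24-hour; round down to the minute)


Start time: 12:32 = 752 minutes from midnight
End time: 15:15 = 915 minutes from midnight
Sum: 752 + 915 = 1667
Midpoint: 1667 / 2 = 833 minutes
Convert: 833 / 60 = 13 hours, 53 minutes
Result: 13:53

13:53
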